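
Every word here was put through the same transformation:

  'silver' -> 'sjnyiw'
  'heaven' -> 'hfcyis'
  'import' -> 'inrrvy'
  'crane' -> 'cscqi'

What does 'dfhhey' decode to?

In silver: s→s is +0, i→j is +1, l→n is +2, v→y is +3 — the shift increases by 1 each position. The shift increases by 1 at each position, starting from +0: 0, 1, 2, ….
Decoding dfhhey: d−0=d, f−1=e, h−2=f, h−3=e, e−4=a, y−5=t.

defeat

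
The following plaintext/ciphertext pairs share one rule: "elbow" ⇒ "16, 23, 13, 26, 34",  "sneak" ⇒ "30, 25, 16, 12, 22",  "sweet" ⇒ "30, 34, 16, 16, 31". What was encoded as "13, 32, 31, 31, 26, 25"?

button

e is letter #5 and maps to 16: an offset of 11. The number is (letter's place in the alphabet, a=1) + 11.
Undoing it on 13, 32, 31, 31, 26, 25: 13→(13−11)÷1=2=b, 32→(32−11)÷1=21=u, 31→(31−11)÷1=20=t, 31→(31−11)÷1=20=t, 26→(26−11)÷1=15=o, 25→(25−11)÷1=14=n.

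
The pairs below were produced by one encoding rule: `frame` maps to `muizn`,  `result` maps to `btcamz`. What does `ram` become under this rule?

The output letters match the input read backwards, each shifted +8: frame reversed is emarf. Two steps: reverse the string, then apply a Caesar shift of +8.
For ram: reverse → mar; then shift: m+8=u, a+8=i, r+8=z.

uiz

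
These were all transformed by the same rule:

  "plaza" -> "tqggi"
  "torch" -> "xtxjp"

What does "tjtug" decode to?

In plaza: p→t is +4, l→q is +5, a→g is +6, z→g is +7 — the shift increases by 1 each position. The shift increases by 1 at each position, starting from +4: 4, 5, 6, ….
Undoing it on tjtug: t−4=p, j−5=e, t−6=n, u−7=n, g−8=y.

penny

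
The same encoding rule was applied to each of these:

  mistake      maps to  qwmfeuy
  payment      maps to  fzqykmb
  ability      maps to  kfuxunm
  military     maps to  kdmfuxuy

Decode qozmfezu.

The output letters match the input read backwards, each shifted +12: mistake reversed is ekatsim. Two steps: reverse the string, then apply a Caesar shift of +12.
Reversing it on qozmfezu: shift back: q−12=e, o−12=c, z−12=n, m−12=a, f−12=t, e−12=s, z−12=n, u−12=i → ecnatsni; then reverse → instance.

instance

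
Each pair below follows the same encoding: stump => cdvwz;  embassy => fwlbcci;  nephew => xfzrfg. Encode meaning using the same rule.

The shift depends on letter class: consonant s→c is +10, but vowel u→v is +1. The rule splits by letter class: vowels +1, consonants +10.
On meaning: m(cons)+10=w, e(vowel)+1=f, a(vowel)+1=b, n(cons)+10=x, i(vowel)+1=j, n(cons)+10=x, g(cons)+10=q.

wfbxjxq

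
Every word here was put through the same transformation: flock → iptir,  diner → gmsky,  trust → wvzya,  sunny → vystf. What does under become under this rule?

Each letter shifts forward by (position + 3), i.e. 3, 4, 5, … — the shift grows by one for each successive letter.
Applying it to under: u+3=x, n+4=r, d+5=i, e+6=k, r+7=y.

xriky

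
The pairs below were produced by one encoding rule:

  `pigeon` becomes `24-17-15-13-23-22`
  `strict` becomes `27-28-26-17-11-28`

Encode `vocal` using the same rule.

p is letter #16 and maps to 24: an offset of 8. The number is (letter's place in the alphabet, a=1) + 8.
Applying it to vocal: v=22→30, o=15→23, c=3→11, a=1→9, l=12→20.

30-23-11-9-20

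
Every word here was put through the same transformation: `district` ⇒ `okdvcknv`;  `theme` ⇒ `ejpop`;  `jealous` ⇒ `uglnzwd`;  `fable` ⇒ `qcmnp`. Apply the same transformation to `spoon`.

Shifts by position in district: pos 0: d→o (+11), pos 1: i→k (+2), pos 2: s→d (+11), pos 3: t→v (+2) — repeating every 2. The shifts repeat in a cycle of length 2: positions 0,1,… shift by +11, +2, then the pattern repeats.
Applying it to spoon: s+11=d, p+2=r, o+11=z, o+2=q, n+11=y.

drzqy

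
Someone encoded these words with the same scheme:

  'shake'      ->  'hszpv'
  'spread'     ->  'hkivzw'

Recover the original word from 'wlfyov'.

Letters are reflected about the middle of the alphabet (position → 25−position): Atbash.
Decoding wlfyov: w↔d, l↔o, f↔u, y↔b, o↔l, v↔e.

double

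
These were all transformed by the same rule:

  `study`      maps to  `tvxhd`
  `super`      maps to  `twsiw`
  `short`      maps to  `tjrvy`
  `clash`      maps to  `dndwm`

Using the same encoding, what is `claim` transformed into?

dndmr

In study: s→t is +1, t→v is +2, u→x is +3, d→h is +4 — the shift increases by 1 each position. The shift increases by 1 at each position, starting from +1: 1, 2, 3, ….
On claim: c+1=d, l+2=n, a+3=d, i+4=m, m+5=r.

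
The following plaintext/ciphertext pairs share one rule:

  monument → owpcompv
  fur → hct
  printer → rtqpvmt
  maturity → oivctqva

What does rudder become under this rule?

The rule splits by letter class: vowels +8, consonants +2.
Applying it to rudder: r(cons)+2=t, u(vowel)+8=c, d(cons)+2=f, d(cons)+2=f, e(vowel)+8=m, r(cons)+2=t.

tcffmt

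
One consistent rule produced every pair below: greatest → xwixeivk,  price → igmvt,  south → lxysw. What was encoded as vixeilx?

The output letters match the input read backwards, each shifted +4: greatest reversed is tsetaerg. Read the word backwards and shift each letter +4.
Decoding vixeilx: shift back: v−4=r, i−4=e, x−4=t, e−4=a, i−4=e, l−4=h, x−4=t → retaeht; then reverse → theater.

theater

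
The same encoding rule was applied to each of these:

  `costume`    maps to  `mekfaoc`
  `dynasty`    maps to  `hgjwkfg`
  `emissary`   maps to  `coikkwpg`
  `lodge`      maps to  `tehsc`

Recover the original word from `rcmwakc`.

because

c(2)→m(12) and o(14)→e(4) fit y≡21x+22 (mod 26); the inverse of 21 mod 26 is 5. Treating letters as 0–25, the rule is x ↦ 21x + 22 (mod 26).
Decoding rcmwakc: r(17)→5·(17−22)≡1=b; c(2)→5·(2−22)≡4=e; m(12)→5·(12−22)≡2=c; w(22)→5·(22−22)≡0=a; a(0)→5·(0−22)≡20=u; k(10)→5·(10−22)≡18=s; c(2)→5·(2−22)≡4=e (all mod 26).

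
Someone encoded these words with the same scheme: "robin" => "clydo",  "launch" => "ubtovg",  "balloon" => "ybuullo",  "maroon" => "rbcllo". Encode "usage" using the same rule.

tzbjp

r(17)→c(2) and o(14)→l(11) fit y≡23x+1 (mod 26); the inverse of 23 mod 26 is 17. This is an affine cipher: with a=0,…,z=25, each position x becomes (23x+1) mod 26.
For usage: u(20)→23·20+1≡19=t; s(18)→23·18+1≡25=z; a(0)→23·0+1≡1=b; g(6)→23·6+1≡9=j; e(4)→23·4+1≡15=p (all mod 26).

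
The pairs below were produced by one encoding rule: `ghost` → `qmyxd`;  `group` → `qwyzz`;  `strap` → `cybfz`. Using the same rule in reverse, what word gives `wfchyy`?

Shifts by position in ghost: pos 0: g→q (+10), pos 1: h→m (+5), pos 2: o→y (+10), pos 3: s→x (+5) — repeating every 2. It's a Vigenère-style cipher with numeric key [10,5]: position i shifts by key[i mod 2].
Reversing it on wfchyy: w−10=m, f−5=a, c−10=s, h−5=c, y−10=o, y−5=t.

mascot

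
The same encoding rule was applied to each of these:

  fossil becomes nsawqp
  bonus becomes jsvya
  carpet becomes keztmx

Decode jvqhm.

A repeating key of period 2 is used — shifts +8, +4 over and over.
Undoing it on jvqhm: j−8=b, v−4=r, q−8=i, h−4=d, m−8=e.

bride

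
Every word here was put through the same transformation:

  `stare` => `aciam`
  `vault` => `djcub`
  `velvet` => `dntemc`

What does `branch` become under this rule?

Shifts by position in stare: pos 0: s→a (+8), pos 1: t→c (+9), pos 2: a→i (+8), pos 3: r→a (+9) — repeating every 2. A repeating key of period 2 is used — shifts +8, +9 over and over.
For branch: b+8=j, r+9=a, a+8=i, n+9=w, c+8=k, h+9=q.

jaiwkq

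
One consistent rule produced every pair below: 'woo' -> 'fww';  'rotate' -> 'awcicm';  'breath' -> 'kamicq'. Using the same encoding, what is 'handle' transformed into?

qiwmum

The shift depends on letter class: consonant w→f is +9, but vowel o→w is +8. The rule splits by letter class: vowels +8, consonants +9.
For handle: h(cons)+9=q, a(vowel)+8=i, n(cons)+9=w, d(cons)+9=m, l(cons)+9=u, e(vowel)+8=m.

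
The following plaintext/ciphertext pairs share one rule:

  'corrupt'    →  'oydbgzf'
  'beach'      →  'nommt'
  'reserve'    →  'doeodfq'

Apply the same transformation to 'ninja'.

zsztm

Shifts by position in corrupt: pos 0: c→o (+12), pos 1: o→y (+10), pos 2: r→d (+12), pos 3: r→b (+10) — repeating every 2. The shifts repeat in a cycle of length 2: positions 0,1,… shift by +12, +10, then the pattern repeats.
On ninja: n+12=z, i+10=s, n+12=z, j+10=t, a+12=m.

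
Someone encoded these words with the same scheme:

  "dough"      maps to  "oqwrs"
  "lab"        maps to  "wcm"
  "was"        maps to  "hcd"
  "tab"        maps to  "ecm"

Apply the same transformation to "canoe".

The shift depends on letter class: consonant d→o is +11, but vowel o→q is +2. Two shifts are in play — +2 for a/e/i/o/u, +11 for every other letter.
For canoe: c(cons)+11=n, a(vowel)+2=c, n(cons)+11=y, o(vowel)+2=q, e(vowel)+2=g.

ncyqg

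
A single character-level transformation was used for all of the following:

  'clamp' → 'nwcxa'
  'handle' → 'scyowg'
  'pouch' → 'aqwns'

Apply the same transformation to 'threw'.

escgh

The shift depends on letter class: consonant c→n is +11, but vowel a→c is +2. Vowels shift forward by 2 and consonants shift forward by 11.
For threw: t(cons)+11=e, h(cons)+11=s, r(cons)+11=c, e(vowel)+2=g, w(cons)+11=h.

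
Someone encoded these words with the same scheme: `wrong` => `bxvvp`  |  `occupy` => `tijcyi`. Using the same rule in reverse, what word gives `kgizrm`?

Letter i (0-indexed) is shifted by i+5, so successive shifts are 5, 6, 7, ….
Reversing it on kgizrm: k−5=f, g−6=a, i−7=b, z−8=r, r−9=i, m−10=c.

fabric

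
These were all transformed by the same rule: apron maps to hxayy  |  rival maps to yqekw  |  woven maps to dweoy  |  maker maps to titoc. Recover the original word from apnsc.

their

In apron: a→h is +7, p→x is +8, r→a is +9, o→y is +10 — the shift increases by 1 each position. Letter i (0-indexed) is shifted by i+7, so successive shifts are 7, 8, 9, ….
Reversing it on apnsc: a−7=t, p−8=h, n−9=e, s−10=i, c−11=r.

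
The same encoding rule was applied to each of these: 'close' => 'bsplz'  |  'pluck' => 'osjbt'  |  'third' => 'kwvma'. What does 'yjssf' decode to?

c(2)→b(1) and l(11)→s(18) fit y≡25x+3 (mod 26); the inverse of 25 mod 26 is 25. This is an affine cipher: with a=0,…,z=25, each position x becomes (25x+3) mod 26.
Decoding yjssf: y(24)→25·(24−3)≡5=f; j(9)→25·(9−3)≡20=u; s(18)→25·(18−3)≡11=l; s(18)→25·(18−3)≡11=l; f(5)→25·(5−3)≡24=y (all mod 26).

fully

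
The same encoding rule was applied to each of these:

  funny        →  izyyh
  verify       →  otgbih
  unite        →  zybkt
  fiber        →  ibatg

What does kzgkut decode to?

turtle

Each letter's alphabet position (a=0..z=25) is mapped through 15·x+11 mod 26 — an affine cipher.
Decoding kzgkut: k(10)→7·(10−11)≡19=t; z(25)→7·(25−11)≡20=u; g(6)→7·(6−11)≡17=r; k(10)→7·(10−11)≡19=t; u(20)→7·(20−11)≡11=l; t(19)→7·(19−11)≡4=e (all mod 26).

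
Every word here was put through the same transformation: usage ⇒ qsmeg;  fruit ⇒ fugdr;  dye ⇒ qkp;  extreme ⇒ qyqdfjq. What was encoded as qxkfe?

The word is reversed, then every letter is shifted forward by 12.
Reversing it on qxkfe: shift back: q−12=e, x−12=l, k−12=y, f−12=t, e−12=s → elyts; then reverse → style.

style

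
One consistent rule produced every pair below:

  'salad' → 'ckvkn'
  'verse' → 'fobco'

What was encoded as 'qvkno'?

This is a Caesar cipher with shift 10.
Decoding qvkno: q−10=g, v−10=l, k−10=a, n−10=d, o−10=e.

glade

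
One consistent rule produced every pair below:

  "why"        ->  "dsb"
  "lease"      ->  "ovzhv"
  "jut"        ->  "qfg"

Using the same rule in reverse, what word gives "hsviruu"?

sheriff

Each pair mirrors across the alphabet (w↔d, h↔s, y↔b): positions sum to 25. This is the alphabet-reversal cipher (Atbash): a becomes z, b becomes y, etc.
Decoding hsviruu: h↔s, s↔h, v↔e, i↔r, r↔i, u↔f, u↔f.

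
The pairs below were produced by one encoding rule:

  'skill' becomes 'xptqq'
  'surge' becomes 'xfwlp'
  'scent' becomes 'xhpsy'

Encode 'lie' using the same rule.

The shift depends on letter class: consonant s→x is +5, but vowel i→t is +11. Two shifts are in play — +11 for a/e/i/o/u, +5 for every other letter.
Applying it to lie: l(cons)+5=q, i(vowel)+11=t, e(vowel)+11=p.

qtp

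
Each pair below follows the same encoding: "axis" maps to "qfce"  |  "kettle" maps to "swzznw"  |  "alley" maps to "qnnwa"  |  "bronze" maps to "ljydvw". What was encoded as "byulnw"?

a(0)→q(16) and x(23)→f(5) fit y≡21x+16 (mod 26); the inverse of 21 mod 26 is 5. Each letter's alphabet position (a=0..z=25) is mapped through 21·x+16 mod 26 — an affine cipher.
Reversing it on byulnw: b(1)→5·(1−16)≡3=d; y(24)→5·(24−16)≡14=o; u(20)→5·(20−16)≡20=u; l(11)→5·(11−16)≡1=b; n(13)→5·(13−16)≡11=l; w(22)→5·(22−16)≡4=e (all mod 26).

double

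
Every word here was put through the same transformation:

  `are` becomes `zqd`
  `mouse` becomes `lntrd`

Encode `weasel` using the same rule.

vdzrdk

Compare letters: a→z is +25, r→q is +25, e→d is +25 — a constant shift. This is a Caesar cipher with shift 25.
On weasel: w+25=v, e+25=d, a+25=z, s+25=r, e+25=d, l+25=k.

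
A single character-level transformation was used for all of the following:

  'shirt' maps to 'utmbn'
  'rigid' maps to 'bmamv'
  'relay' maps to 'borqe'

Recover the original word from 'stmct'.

which

This is an affine cipher: with a=0,…,z=25, each position x becomes (19x+16) mod 26.
Decoding stmct: s(18)→11·(18−16)≡22=w; t(19)→11·(19−16)≡7=h; m(12)→11·(12−16)≡8=i; c(2)→11·(2−16)≡2=c; t(19)→11·(19−16)≡7=h (all mod 26).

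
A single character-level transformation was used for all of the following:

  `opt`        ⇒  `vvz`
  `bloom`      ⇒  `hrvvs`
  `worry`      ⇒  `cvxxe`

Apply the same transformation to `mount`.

The shift depends on letter class: consonant p→v is +6, but vowel o→v is +7. Vowels shift forward by 7 and consonants shift forward by 6.
On mount: m(cons)+6=s, o(vowel)+7=v, u(vowel)+7=b, n(cons)+6=t, t(cons)+6=z.

svbtz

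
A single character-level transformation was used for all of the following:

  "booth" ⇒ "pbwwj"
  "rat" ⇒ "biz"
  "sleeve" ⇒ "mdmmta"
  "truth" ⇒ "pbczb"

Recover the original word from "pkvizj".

branch

The word is reversed, then every letter is shifted forward by 8.
Undoing it on pkvizj: shift back: p−8=h, k−8=c, v−8=n, i−8=a, z−8=r, j−8=b → hcnarb; then reverse → branch.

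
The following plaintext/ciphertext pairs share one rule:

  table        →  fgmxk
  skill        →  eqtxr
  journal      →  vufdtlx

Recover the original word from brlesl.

Shifts by position in table: pos 0: t→f (+12), pos 1: a→g (+6), pos 2: b→m (+11), pos 3: l→x (+12), pos 4: e→k (+6) — repeating every 3. It's a Vigenère-style cipher with numeric key [12,6,11]: position i shifts by key[i mod 3].
Reversing it on brlesl: b−12=p, r−6=l, l−11=a, e−12=s, s−6=m, l−11=a.

plasma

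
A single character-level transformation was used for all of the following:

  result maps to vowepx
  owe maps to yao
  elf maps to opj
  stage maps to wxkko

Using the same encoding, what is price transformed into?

Two shifts are in play — +10 for a/e/i/o/u, +4 for every other letter.
On price: p(cons)+4=t, r(cons)+4=v, i(vowel)+10=s, c(cons)+4=g, e(vowel)+10=o.

tvsgo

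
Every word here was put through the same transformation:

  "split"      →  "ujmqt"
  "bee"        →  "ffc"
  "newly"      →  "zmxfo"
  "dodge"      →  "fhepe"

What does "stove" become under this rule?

fwput

Read the word backwards and shift each letter +1.
Applying it to stove: reverse → evots; then shift: e+1=f, v+1=w, o+1=p, t+1=u, s+1=t.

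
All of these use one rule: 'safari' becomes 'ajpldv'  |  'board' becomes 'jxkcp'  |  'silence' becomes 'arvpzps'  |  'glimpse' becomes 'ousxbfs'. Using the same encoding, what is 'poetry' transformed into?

In safari: s→a is +8, a→j is +9, f→p is +10, a→l is +11 — the shift increases by 1 each position. Each letter shifts forward by (position + 8), i.e. 8, 9, 10, … — the shift grows by one for each successive letter.
For poetry: p+8=x, o+9=x, e+10=o, t+11=e, r+12=d, y+13=l.

xxoedl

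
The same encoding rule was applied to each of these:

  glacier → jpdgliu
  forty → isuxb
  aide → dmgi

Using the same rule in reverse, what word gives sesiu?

A repeating key of period 2 is used — shifts +3, +4 over and over.
Undoing it on sesiu: s−3=p, e−4=a, s−3=p, i−4=e, u−3=r.

paper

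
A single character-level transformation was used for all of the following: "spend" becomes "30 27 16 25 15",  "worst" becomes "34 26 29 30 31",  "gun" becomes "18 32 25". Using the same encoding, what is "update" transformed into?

s is letter #19 and maps to 30: an offset of 11. Letters become their 1-based position plus 11 (so a→12, b→13, …).
On update: u=21→32, p=16→27, d=4→15, a=1→12, t=20→31, e=5→16.

32 27 15 12 31 16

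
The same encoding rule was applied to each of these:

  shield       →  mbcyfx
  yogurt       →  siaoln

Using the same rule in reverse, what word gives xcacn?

This is a Caesar cipher with shift 20.
Decoding xcacn: x−20=d, c−20=i, a−20=g, c−20=i, n−20=t.

digit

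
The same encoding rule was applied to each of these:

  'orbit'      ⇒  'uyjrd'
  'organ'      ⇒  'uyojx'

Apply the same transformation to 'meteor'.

In orbit: o→u is +6, r→y is +7, b→j is +8, i→r is +9 — the shift increases by 1 each position. Each letter shifts forward by (position + 6), i.e. 6, 7, 8, … — the shift grows by one for each successive letter.
On meteor: m+6=s, e+7=l, t+8=b, e+9=n, o+10=y, r+11=c.

slbnyc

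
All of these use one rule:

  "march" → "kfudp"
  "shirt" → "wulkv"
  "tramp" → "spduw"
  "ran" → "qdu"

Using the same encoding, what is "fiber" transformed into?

uheli

The output letters match the input read backwards, each shifted +3: march reversed is hcram. The word is reversed, then every letter is shifted forward by 3.
Applying it to fiber: reverse → rebif; then shift: r+3=u, e+3=h, b+3=e, i+3=l, f+3=i.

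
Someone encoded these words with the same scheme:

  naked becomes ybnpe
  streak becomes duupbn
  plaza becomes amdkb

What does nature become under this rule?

The shifts repeat in a cycle of length 3: positions 0,1,… shift by +11, +1, +3, then the pattern repeats.
On nature: n+11=y, a+1=b, t+3=w, u+11=f, r+1=s, e+3=h.

ybwfsh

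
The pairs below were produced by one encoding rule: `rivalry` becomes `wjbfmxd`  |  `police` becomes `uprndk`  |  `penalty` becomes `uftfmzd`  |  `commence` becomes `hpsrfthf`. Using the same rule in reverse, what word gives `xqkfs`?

spear

Shifts by position in rivalry: pos 0: r→w (+5), pos 1: i→j (+1), pos 2: v→b (+6), pos 3: a→f (+5), pos 4: l→m (+1), pos 5: r→x (+6) — repeating every 3. A repeating key of period 3 is used — shifts +5, +1, +6 over and over.
Reversing it on xqkfs: x−5=s, q−1=p, k−6=e, f−5=a, s−1=r.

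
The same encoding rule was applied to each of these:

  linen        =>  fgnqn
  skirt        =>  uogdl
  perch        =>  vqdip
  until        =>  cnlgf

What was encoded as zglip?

ditch

This is an affine cipher: with a=0,…,z=25, each position x becomes (17x+0) mod 26.
Decoding zglip: z(25)→23·(25−0)≡3=d; g(6)→23·(6−0)≡8=i; l(11)→23·(11−0)≡19=t; i(8)→23·(8−0)≡2=c; p(15)→23·(15−0)≡7=h (all mod 26).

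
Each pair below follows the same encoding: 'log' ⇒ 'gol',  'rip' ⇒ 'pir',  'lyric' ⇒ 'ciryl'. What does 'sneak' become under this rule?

The output letters match the input read backwards: log reversed is gol. It's just the letters in reverse order.
For sneak: reverse → kaens.

kaens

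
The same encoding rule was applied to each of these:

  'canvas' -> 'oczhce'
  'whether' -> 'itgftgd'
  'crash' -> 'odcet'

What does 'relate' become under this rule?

The shift depends on letter class: consonant c→o is +12, but vowel a→c is +2. Vowels shift forward by 2 and consonants shift forward by 12.
For relate: r(cons)+12=d, e(vowel)+2=g, l(cons)+12=x, a(vowel)+2=c, t(cons)+12=f, e(vowel)+2=g.

dgxcfg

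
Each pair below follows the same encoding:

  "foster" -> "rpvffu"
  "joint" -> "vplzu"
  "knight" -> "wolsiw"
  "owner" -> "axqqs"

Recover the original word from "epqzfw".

sonnet

Shifts by position in foster: pos 0: f→r (+12), pos 1: o→p (+1), pos 2: s→v (+3), pos 3: t→f (+12), pos 4: e→f (+1), pos 5: r→u (+3) — repeating every 3. A repeating key of period 3 is used — shifts +12, +1, +3 over and over.
Reversing it on epqzfw: e−12=s, p−1=o, q−3=n, z−12=n, f−1=e, w−3=t.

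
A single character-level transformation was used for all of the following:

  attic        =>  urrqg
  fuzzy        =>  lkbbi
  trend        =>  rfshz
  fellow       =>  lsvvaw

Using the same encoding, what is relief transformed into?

fsvqsl

a(0)→u(20) and t(19)→r(17) fit y≡19x+20 (mod 26); the inverse of 19 mod 26 is 11. Treating letters as 0–25, the rule is x ↦ 19x + 20 (mod 26).
Applying it to relief: r(17)→19·17+20≡5=f; e(4)→19·4+20≡18=s; l(11)→19·11+20≡21=v; i(8)→19·8+20≡16=q; e(4)→19·4+20≡18=s; f(5)→19·5+20≡11=l (all mod 26).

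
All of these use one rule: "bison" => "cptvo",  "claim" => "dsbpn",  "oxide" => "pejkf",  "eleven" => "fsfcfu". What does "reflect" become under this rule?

slgsfju

It's a Vigenère-style cipher with numeric key [1,7]: position i shifts by key[i mod 2].
Applying it to reflect: r+1=s, e+7=l, f+1=g, l+7=s, e+1=f, c+7=j, t+1=u.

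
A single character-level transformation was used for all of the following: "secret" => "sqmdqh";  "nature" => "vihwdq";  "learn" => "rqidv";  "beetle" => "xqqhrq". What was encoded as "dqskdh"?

resort

s(18)→s(18) and e(4)→q(16) fit y≡15x+8 (mod 26); the inverse of 15 mod 26 is 7. Each letter's alphabet position (a=0..z=25) is mapped through 15·x+8 mod 26 — an affine cipher.
Undoing it on dqskdh: d(3)→7·(3−8)≡17=r; q(16)→7·(16−8)≡4=e; s(18)→7·(18−8)≡18=s; k(10)→7·(10−8)≡14=o; d(3)→7·(3−8)≡17=r; h(7)→7·(7−8)≡19=t (all mod 26).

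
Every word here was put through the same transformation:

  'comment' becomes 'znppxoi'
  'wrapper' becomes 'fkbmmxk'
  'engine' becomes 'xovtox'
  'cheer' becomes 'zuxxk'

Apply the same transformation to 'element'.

Each letter's alphabet position (a=0..z=25) is mapped through 25·x+1 mod 26 — an affine cipher.
On element: e(4)→25·4+1≡23=x; l(11)→25·11+1≡16=q; e(4)→25·4+1≡23=x; m(12)→25·12+1≡15=p; e(4)→25·4+1≡23=x; n(13)→25·13+1≡14=o; t(19)→25·19+1≡8=i (all mod 26).

xqxpxoi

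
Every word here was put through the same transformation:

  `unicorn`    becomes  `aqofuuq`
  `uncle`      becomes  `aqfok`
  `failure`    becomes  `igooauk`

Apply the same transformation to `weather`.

zkgwkku

Two shifts are in play — +6 for a/e/i/o/u, +3 for every other letter.
On weather: w(cons)+3=z, e(vowel)+6=k, a(vowel)+6=g, t(cons)+3=w, h(cons)+3=k, e(vowel)+6=k, r(cons)+3=u.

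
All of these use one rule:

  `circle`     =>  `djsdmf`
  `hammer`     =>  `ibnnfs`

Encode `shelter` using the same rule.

Every letter moves 1 place later in the alphabet, wrapping around z→a.
On shelter: s+1=t, h+1=i, e+1=f, l+1=m, t+1=u, e+1=f, r+1=s.

tifmufs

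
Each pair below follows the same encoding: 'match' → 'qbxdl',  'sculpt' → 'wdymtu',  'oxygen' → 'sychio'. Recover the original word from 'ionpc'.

enjoy

Shifts by position in match: pos 0: m→q (+4), pos 1: a→b (+1), pos 2: t→x (+4), pos 3: c→d (+1) — repeating every 2. The shifts repeat in a cycle of length 2: positions 0,1,… shift by +4, +1, then the pattern repeats.
Undoing it on ionpc: i−4=e, o−1=n, n−4=j, p−1=o, c−4=y.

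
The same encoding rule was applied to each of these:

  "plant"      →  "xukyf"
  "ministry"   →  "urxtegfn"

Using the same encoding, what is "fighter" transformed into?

nrqsfrf

Each letter shifts forward by (position + 8), i.e. 8, 9, 10, … — the shift grows by one for each successive letter.
For fighter: f+8=n, i+9=r, g+10=q, h+11=s, t+12=f, e+13=r, r+14=f.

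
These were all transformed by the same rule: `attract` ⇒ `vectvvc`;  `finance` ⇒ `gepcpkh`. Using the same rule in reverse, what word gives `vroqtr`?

Read the word backwards and shift each letter +2.
Reversing it on vroqtr: shift back: v−2=t, r−2=p, o−2=m, q−2=o, t−2=r, r−2=p → tpmorp; then reverse → prompt.

prompt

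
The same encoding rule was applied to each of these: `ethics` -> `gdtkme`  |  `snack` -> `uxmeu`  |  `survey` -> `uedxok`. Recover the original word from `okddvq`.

marble

Shifts by position in ethics: pos 0: e→g (+2), pos 1: t→d (+10), pos 2: h→t (+12), pos 3: i→k (+2), pos 4: c→m (+10), pos 5: s→e (+12) — repeating every 3. It's a Vigenère-style cipher with numeric key [2,10,12]: position i shifts by key[i mod 3].
Reversing it on okddvq: o−2=m, k−10=a, d−12=r, d−2=b, v−10=l, q−12=e.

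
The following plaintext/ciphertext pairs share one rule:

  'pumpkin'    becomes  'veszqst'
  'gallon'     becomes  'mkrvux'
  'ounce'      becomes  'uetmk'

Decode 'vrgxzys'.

Shifts by position in pumpkin: pos 0: p→v (+6), pos 1: u→e (+10), pos 2: m→s (+6), pos 3: p→z (+10) — repeating every 2. It's a Vigenère-style cipher with numeric key [6,10]: position i shifts by key[i mod 2].
Reversing it on vrgxzys: v−6=p, r−10=h, g−6=a, x−10=n, z−6=t, y−10=o, s−6=m.

phantom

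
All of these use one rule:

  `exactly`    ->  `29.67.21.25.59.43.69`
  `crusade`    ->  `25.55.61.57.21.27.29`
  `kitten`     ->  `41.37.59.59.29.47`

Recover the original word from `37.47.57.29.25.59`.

insect

The formula is n = 2×(alphabet index, a=1) + 19.
Reversing it on 37.47.57.29.25.59: 37→(37−19)÷2=9=i, 47→(47−19)÷2=14=n, 57→(57−19)÷2=19=s, 29→(29−19)÷2=5=e, 25→(25−19)÷2=3=c, 59→(59−19)÷2=20=t.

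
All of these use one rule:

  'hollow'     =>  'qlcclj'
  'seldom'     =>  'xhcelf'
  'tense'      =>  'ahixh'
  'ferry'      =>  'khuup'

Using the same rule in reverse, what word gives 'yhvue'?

h(7)→q(16) and o(14)→l(11) fit y≡3x+21 (mod 26); the inverse of 3 mod 26 is 9. This is an affine cipher: with a=0,…,z=25, each position x becomes (3x+21) mod 26.
Undoing it on yhvue: y(24)→9·(24−21)≡1=b; h(7)→9·(7−21)≡4=e; v(21)→9·(21−21)≡0=a; u(20)→9·(20−21)≡17=r; e(4)→9·(4−21)≡3=d (all mod 26).

beard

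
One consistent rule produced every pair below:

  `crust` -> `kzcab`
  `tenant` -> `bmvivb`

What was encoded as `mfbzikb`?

extract

Compare letters: c→k is +8, r→z is +8, u→c is +8 — a constant shift. Each letter is shifted forward by 8 in the alphabet (a Caesar shift of +8).
Decoding mfbzikb: m−8=e, f−8=x, b−8=t, z−8=r, i−8=a, k−8=c, b−8=t.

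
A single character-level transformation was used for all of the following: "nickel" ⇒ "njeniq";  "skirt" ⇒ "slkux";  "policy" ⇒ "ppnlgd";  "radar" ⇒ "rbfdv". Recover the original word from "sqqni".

spoke

Letter i (0-indexed) is shifted by i+0, so successive shifts are 0, 1, 2, ….
Undoing it on sqqni: s−0=s, q−1=p, q−2=o, n−3=k, i−4=e.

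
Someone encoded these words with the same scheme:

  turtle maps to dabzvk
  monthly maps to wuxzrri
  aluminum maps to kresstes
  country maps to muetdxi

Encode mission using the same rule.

wocysux

Shifts by position in turtle: pos 0: t→d (+10), pos 1: u→a (+6), pos 2: r→b (+10), pos 3: t→z (+6) — repeating every 2. The shifts repeat in a cycle of length 2: positions 0,1,… shift by +10, +6, then the pattern repeats.
Applying it to mission: m+10=w, i+6=o, s+10=c, s+6=y, i+10=s, o+6=u, n+10=x.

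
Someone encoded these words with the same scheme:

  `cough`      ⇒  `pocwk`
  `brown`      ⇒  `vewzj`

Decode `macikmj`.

The output letters match the input read backwards, each shifted +8: cough reversed is hguoc. Read the word backwards and shift each letter +8.
Decoding macikmj: shift back: m−8=e, a−8=s, c−8=u, i−8=a, k−8=c, m−8=e, j−8=b → esuaceb; then reverse → because.

because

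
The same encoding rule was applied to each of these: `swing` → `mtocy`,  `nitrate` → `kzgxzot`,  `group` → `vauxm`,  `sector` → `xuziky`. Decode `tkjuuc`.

wooden

The output letters match the input read backwards, each shifted +6: swing reversed is gniws. Read the word backwards and shift each letter +6.
Undoing it on tkjuuc: shift back: t−6=n, k−6=e, j−6=d, u−6=o, u−6=o, c−6=w → nedoow; then reverse → wooden.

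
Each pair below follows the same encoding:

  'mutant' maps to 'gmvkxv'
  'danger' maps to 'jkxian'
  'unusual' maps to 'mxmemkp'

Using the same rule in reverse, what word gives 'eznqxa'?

m(12)→g(6) and u(20)→m(12) fit y≡17x+10 (mod 26); the inverse of 17 mod 26 is 23. Each letter's alphabet position (a=0..z=25) is mapped through 17·x+10 mod 26 — an affine cipher.
Decoding eznqxa: e(4)→23·(4−10)≡18=s; z(25)→23·(25−10)≡7=h; n(13)→23·(13−10)≡17=r; q(16)→23·(16−10)≡8=i; x(23)→23·(23−10)≡13=n; a(0)→23·(0−10)≡4=e (all mod 26).

shrine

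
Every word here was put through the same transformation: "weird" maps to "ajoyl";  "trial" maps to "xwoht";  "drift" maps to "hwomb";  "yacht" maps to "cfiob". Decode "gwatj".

Letter i (0-indexed) is shifted by i+4, so successive shifts are 4, 5, 6, ….
Undoing it on gwatj: g−4=c, w−5=r, a−6=u, t−7=m, j−8=b.

crumb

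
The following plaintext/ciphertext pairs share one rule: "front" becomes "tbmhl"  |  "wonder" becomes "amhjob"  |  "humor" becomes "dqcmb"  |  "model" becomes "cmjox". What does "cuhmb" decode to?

f(5)→t(19) and r(17)→b(1) fit y≡5x+20 (mod 26); the inverse of 5 mod 26 is 21. Each letter's alphabet position (a=0..z=25) is mapped through 5·x+20 mod 26 — an affine cipher.
Reversing it on cuhmb: c(2)→21·(2−20)≡12=m; u(20)→21·(20−20)≡0=a; h(7)→21·(7−20)≡13=n; m(12)→21·(12−20)≡14=o; b(1)→21·(1−20)≡17=r (all mod 26).

manor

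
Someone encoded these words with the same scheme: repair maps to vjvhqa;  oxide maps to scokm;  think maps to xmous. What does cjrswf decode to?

yellow

In repair: r→v is +4, e→j is +5, p→v is +6, a→h is +7 — the shift increases by 1 each position. The shift increases by 1 at each position, starting from +4: 4, 5, 6, ….
Decoding cjrswf: c−4=y, j−5=e, r−6=l, s−7=l, w−8=o, f−9=w.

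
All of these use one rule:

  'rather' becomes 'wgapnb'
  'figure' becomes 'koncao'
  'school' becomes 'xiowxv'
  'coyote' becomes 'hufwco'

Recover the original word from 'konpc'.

Each letter shifts forward by (position + 5), i.e. 5, 6, 7, … — the shift grows by one for each successive letter.
Decoding konpc: k−5=f, o−6=i, n−7=g, p−8=h, c−9=t.

fight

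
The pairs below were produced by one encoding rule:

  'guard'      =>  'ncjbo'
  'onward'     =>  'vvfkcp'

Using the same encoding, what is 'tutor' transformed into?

accyc

Letter i (0-indexed) is shifted by i+7, so successive shifts are 7, 8, 9, ….
For tutor: t+7=a, u+8=c, t+9=c, o+10=y, r+11=c.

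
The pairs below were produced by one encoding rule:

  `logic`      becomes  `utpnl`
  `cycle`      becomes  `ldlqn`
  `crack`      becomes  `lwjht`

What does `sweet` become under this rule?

bbnjc

It's a Vigenère-style cipher with numeric key [9,5]: position i shifts by key[i mod 2].
Applying it to sweet: s+9=b, w+5=b, e+9=n, e+5=j, t+9=c.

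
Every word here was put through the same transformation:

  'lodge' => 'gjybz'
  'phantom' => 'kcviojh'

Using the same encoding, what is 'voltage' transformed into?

Compare letters: l→g is +21, o→j is +21, d→y is +21 — a constant shift. It's a constant shift of +21 (ROT21).
For voltage: v+21=q, o+21=j, l+21=g, t+21=o, a+21=v, g+21=b, e+21=z.

qjgovbz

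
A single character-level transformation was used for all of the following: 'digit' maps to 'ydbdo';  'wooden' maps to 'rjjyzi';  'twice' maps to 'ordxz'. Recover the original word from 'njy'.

Compare letters: d→y is +21, i→d is +21, g→b is +21 — a constant shift. Every letter moves 21 places later in the alphabet, wrapping around z→a.
Undoing it on njy: n−21=s, j−21=o, y−21=d.

sod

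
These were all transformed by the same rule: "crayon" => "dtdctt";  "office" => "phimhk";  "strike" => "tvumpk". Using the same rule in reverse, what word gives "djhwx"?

chess

In crayon: c→d is +1, r→t is +2, a→d is +3, y→c is +4 — the shift increases by 1 each position. The shift increases by 1 at each position, starting from +1: 1, 2, 3, ….
Decoding djhwx: d−1=c, j−2=h, h−3=e, w−4=s, x−5=s.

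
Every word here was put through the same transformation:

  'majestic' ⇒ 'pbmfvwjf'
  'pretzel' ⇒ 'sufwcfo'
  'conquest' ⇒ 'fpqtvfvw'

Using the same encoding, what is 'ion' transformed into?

The shift depends on letter class: consonant m→p is +3, but vowel a→b is +1. Two shifts are in play — +1 for a/e/i/o/u, +3 for every other letter.
Applying it to ion: i(vowel)+1=j, o(vowel)+1=p, n(cons)+3=q.

jpq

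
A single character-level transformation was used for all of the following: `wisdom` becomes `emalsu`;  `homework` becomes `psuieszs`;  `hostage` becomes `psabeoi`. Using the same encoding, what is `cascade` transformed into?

The shift depends on letter class: consonant w→e is +8, but vowel i→m is +4. Two shifts are in play — +4 for a/e/i/o/u, +8 for every other letter.
For cascade: c(cons)+8=k, a(vowel)+4=e, s(cons)+8=a, c(cons)+8=k, a(vowel)+4=e, d(cons)+8=l, e(vowel)+4=i.

keakeli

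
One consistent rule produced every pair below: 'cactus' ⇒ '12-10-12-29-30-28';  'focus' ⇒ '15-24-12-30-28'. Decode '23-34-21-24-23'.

c is letter #3 and maps to 12: an offset of 9. Letters become their 1-based position plus 9 (so a→10, b→11, …).
Undoing it on 23-34-21-24-23: 23→(23−9)÷1=14=n, 34→(34−9)÷1=25=y, 21→(21−9)÷1=12=l, 24→(24−9)÷1=15=o, 23→(23−9)÷1=14=n.

nylon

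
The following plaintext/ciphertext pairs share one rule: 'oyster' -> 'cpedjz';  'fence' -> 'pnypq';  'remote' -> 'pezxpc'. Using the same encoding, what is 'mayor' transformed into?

czjlx

Read the word backwards and shift each letter +11.
On mayor: reverse → royam; then shift: r+11=c, o+11=z, y+11=j, a+11=l, m+11=x.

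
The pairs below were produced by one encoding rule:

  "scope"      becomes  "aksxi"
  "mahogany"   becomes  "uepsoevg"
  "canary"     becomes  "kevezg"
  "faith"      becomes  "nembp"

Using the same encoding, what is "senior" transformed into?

The shift depends on letter class: consonant s→a is +8, but vowel o→s is +4. Vowels shift forward by 4 and consonants shift forward by 8.
Applying it to senior: s(cons)+8=a, e(vowel)+4=i, n(cons)+8=v, i(vowel)+4=m, o(vowel)+4=s, r(cons)+8=z.

aivmsz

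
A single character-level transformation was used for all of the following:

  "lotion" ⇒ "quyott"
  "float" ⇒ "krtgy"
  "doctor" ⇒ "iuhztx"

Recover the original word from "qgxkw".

The shifts repeat in a cycle of length 2: positions 0,1,… shift by +5, +6, then the pattern repeats.
Decoding qgxkw: q−5=l, g−6=a, x−5=s, k−6=e, w−5=r.

laser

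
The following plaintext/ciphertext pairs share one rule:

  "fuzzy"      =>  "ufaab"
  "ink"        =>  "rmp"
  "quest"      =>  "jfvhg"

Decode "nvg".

met

This is the alphabet-reversal cipher (Atbash): a becomes z, b becomes y, etc.
Decoding nvg: n↔m, v↔e, g↔t.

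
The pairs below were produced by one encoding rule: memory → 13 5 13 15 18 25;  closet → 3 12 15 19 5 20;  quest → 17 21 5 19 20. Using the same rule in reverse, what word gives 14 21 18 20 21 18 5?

nurture

m is letter #13 and maps to 13: an offset of 0. Letters become their 1-indexed alphabet positions: a=1 … z=26.
Undoing it on 14 21 18 20 21 18 5: 14=n, 21=u, 18=r, 20=t, 21=u, 18=r, 5=e.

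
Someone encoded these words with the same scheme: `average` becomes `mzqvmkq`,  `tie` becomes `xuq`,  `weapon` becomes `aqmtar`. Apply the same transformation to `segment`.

The shift depends on letter class: consonant v→z is +4, but vowel a→m is +12. The rule splits by letter class: vowels +12, consonants +4.
For segment: s(cons)+4=w, e(vowel)+12=q, g(cons)+4=k, m(cons)+4=q, e(vowel)+12=q, n(cons)+4=r, t(cons)+4=x.

wqkqqrx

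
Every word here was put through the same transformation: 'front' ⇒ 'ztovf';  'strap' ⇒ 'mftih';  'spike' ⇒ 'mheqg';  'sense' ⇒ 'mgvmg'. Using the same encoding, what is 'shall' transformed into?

mlijj

f(5)→z(25) and r(17)→t(19) fit y≡19x+8 (mod 26); the inverse of 19 mod 26 is 11. Each letter's alphabet position (a=0..z=25) is mapped through 19·x+8 mod 26 — an affine cipher.
Applying it to shall: s(18)→19·18+8≡12=m; h(7)→19·7+8≡11=l; a(0)→19·0+8≡8=i; l(11)→19·11+8≡9=j; l(11)→19·11+8≡9=j (all mod 26).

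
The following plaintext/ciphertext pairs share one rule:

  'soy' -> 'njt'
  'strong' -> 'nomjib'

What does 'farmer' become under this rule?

Compare letters: s→n is +21, o→j is +21, y→t is +21 — a constant shift. It's a constant shift of +21 (ROT21).
For farmer: f+21=a, a+21=v, r+21=m, m+21=h, e+21=z, r+21=m.

avmhzm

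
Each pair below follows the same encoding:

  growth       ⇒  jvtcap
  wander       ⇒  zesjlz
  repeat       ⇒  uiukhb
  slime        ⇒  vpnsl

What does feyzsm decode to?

cattle

The shift increases by 1 at each position, starting from +3: 3, 4, 5, ….
Decoding feyzsm: f−3=c, e−4=a, y−5=t, z−6=t, s−7=l, m−8=e.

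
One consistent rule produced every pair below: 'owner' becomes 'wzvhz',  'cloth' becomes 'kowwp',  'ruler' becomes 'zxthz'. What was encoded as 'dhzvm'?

Shifts by position in owner: pos 0: o→w (+8), pos 1: w→z (+3), pos 2: n→v (+8), pos 3: e→h (+3) — repeating every 2. The shifts repeat in a cycle of length 2: positions 0,1,… shift by +8, +3, then the pattern repeats.
Undoing it on dhzvm: d−8=v, h−3=e, z−8=r, v−3=s, m−8=e.

verse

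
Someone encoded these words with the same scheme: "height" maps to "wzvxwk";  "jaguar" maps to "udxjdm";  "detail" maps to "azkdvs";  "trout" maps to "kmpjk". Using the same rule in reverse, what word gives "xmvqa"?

grind

h(7)→w(22) and e(4)→z(25) fit y≡25x+3 (mod 26); the inverse of 25 mod 26 is 25. Treating letters as 0–25, the rule is x ↦ 25x + 3 (mod 26).
Reversing it on xmvqa: x(23)→25·(23−3)≡6=g; m(12)→25·(12−3)≡17=r; v(21)→25·(21−3)≡8=i; q(16)→25·(16−3)≡13=n; a(0)→25·(0−3)≡3=d (all mod 26).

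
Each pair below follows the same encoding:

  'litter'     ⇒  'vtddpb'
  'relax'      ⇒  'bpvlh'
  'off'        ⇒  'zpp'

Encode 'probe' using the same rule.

zbzlp

The shift depends on letter class: consonant l→v is +10, but vowel i→t is +11. Vowels shift forward by 11 and consonants shift forward by 10.
On probe: p(cons)+10=z, r(cons)+10=b, o(vowel)+11=z, b(cons)+10=l, e(vowel)+11=p.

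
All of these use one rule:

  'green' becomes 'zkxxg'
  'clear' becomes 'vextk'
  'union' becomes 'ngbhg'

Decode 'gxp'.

new

Every letter moves 19 places later in the alphabet, wrapping around z→a.
Reversing it on gxp: g−19=n, x−19=e, p−19=w.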